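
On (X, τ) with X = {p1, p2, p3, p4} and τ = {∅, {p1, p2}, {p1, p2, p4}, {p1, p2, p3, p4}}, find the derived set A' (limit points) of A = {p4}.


A' = {p3}

For each x ∈ X, list the open sets U ∈ τ with x ∈ U, then check whether U ∩ (A ∖ {x}) ≠ ∅ for every such U.
  x = p1: open {p1, p2} ∋ x has {p1, p2} ∩ (A ∖ {p1}) = ∅, so x is NOT a limit point.
  x = p2: open {p1, p2} ∋ x has {p1, p2} ∩ (A ∖ {p2}) = ∅, so x is NOT a limit point.
  x = p3: opens ∋ x are {p1, p2, p3, p4}; each meets A ∖ {p3}, so x IS a limit point.
  x = p4: open {p1, p2, p4} ∋ x has {p1, p2, p4} ∩ (A ∖ {p4}) = ∅, so x is NOT a limit point.
Collecting: A' = {p3}.


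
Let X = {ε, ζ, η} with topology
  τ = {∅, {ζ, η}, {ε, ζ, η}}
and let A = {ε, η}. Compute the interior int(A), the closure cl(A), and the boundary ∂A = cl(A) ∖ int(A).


int(A) = ∅, cl(A) = {ε, ζ, η}, ∂A = {ε, ζ, η}.

Closed sets in (X, τ) are complements of opens:
  closed(X, τ) = {∅, {ε}, {ε, ζ, η}}.
int(A) = ⋃ {U ∈ τ : U ⊆ A}. Opens contained in A: ∅.
Taking the union of these: int(A) = ∅.
cl(A) = ⋂ {C closed : A ⊆ C}. Closed sets containing A: {ε, ζ, η}.
Intersecting these: cl(A) = {ε, ζ, η}.
∂A = cl(A) ∖ int(A) = {ε, ζ, η} ∖ ∅ = {ε, ζ, η}.


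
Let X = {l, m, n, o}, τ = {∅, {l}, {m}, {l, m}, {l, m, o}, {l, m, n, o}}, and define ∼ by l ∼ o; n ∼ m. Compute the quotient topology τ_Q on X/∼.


X/∼ = {[l=o], [m=n]}; |τ_Q| = 2.

Equivalence classes: [l=o], [m=n].
Quotient map π: X → X/∼ sends l ↦ [l=o], m ↦ [m=n], n ↦ [m=n], o ↦ [l=o].
For each subset V ⊆ X/∼, compute π^{-1}(V) ⊆ X and check whether π^{-1}(V) ∈ τ. V is open in τ_Q iff π^{-1}(V) ∈ τ.
  V = {}: π^{-1}(V) = ∅ ∈ τ ✓.
  V = {[l=o]}: π^{-1}(V) = {l, o} ∉ τ ✗.
  V = {[m=n]}: π^{-1}(V) = {m, n} ∉ τ ✗.
  V = {[l=o], [m=n]}: π^{-1}(V) = {l, m, n, o} ∈ τ ✓.
Open sets in the quotient: τ_Q = {{}, {[l=o], [m=n]}} (2 elements).


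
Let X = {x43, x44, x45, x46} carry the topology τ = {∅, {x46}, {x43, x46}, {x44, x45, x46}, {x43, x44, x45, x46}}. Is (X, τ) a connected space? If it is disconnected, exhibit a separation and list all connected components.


(X, τ) is connected.

Find clopen sets (U ∈ τ with X ∖ U ∈ τ):
  U = ∅, X ∖ U = {x43, x44, x45, x46} — both open, so U is clopen.
  U = {x43, x44, x45, x46}, X ∖ U = ∅ — both open, so U is clopen.
Only trivial clopens (∅ and X) exist, so (X, τ) is connected.
Compute connected components by grouping points that agree on all clopens:
  component: {x43, x44, x45, x46}


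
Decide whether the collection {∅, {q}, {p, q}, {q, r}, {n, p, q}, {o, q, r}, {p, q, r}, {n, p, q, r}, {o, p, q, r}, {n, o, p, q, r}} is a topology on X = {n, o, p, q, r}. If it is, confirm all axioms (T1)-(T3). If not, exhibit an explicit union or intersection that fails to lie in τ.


τ IS a topology on X.

Axiom (T1): ∅ ∈ τ? Yes; X ∈ τ? Yes.
Axiom (T2/T3): check pairwise unions and intersections of members of τ.
All pairwise intersections and unions checked — each lies in τ. Therefore τ satisfies (T1), (T2), (T3): it IS a topology on X.


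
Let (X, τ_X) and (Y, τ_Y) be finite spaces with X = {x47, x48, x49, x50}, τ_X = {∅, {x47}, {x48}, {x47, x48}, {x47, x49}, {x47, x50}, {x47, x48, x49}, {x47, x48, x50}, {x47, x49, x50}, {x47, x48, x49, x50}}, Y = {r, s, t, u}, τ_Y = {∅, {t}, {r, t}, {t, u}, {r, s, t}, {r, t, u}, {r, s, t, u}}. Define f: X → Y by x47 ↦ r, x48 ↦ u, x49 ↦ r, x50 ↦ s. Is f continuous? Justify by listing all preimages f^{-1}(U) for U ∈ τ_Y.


f IS continuous.

Compute f^{-1}(U) for each U ∈ τ_Y:
  U = ∅: f^{-1}(U) = ∅ ∈ τ_X ✓.
  U = {t}: f^{-1}(U) = ∅ ∈ τ_X ✓.
  U = {r, t}: f^{-1}(U) = {x47, x49} ∈ τ_X ✓.
  U = {t, u}: f^{-1}(U) = {x48} ∈ τ_X ✓.
  U = {r, s, t}: f^{-1}(U) = {x47, x49, x50} ∈ τ_X ✓.
  U = {r, t, u}: f^{-1}(U) = {x47, x48, x49} ∈ τ_X ✓.
  U = {r, s, t, u}: f^{-1}(U) = {x47, x48, x49, x50} ∈ τ_X ✓.
Every preimage lies in τ_X, so f IS continuous.


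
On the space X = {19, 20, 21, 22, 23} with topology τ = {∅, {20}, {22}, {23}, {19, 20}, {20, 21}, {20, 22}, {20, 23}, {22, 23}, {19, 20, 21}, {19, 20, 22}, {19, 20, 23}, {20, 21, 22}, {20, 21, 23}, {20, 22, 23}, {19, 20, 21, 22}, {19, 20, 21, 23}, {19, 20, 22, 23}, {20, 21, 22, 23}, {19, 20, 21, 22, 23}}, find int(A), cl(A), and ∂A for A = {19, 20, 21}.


int(A) = {19, 20, 21}, cl(A) = {19, 20, 21}, ∂A = ∅.

Closed sets in (X, τ) are complements of opens:
  closed(X, τ) = {∅, {19}, {21}, {22}, {23}, {19, 21}, {19, 22}, {19, 23}, {21, 22}, {21, 23}, {22, 23}, {19, 20, 21}, {19, 21, 22}, {19, 21, 23}, {19, 22, 23}, {21, 22, 23}, {19, 20, 21, 22}, {19, 20, 21, 23}, {19, 21, 22, 23}, {19, 20, 21, 22, 23}}.
int(A) = ⋃ {U ∈ τ : U ⊆ A}. Opens contained in A: ∅, {20}, {19, 20}, {20, 21}, {19, 20, 21}.
Taking the union of these: int(A) = {19, 20, 21}.
cl(A) = ⋂ {C closed : A ⊆ C}. Closed sets containing A: {19, 20, 21}, {19, 20, 21, 22}, {19, 20, 21, 23}, {19, 20, 21, 22, 23}.
Intersecting these: cl(A) = {19, 20, 21}.
∂A = cl(A) ∖ int(A) = {19, 20, 21} ∖ {19, 20, 21} = ∅.


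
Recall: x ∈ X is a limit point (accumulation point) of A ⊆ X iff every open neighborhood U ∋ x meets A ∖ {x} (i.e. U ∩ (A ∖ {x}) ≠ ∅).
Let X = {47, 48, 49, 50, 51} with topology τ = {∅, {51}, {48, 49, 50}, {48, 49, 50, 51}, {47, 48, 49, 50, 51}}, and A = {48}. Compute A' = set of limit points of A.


A' = {47, 49, 50}

For each x ∈ X, list the open sets U ∈ τ with x ∈ U, then check whether U ∩ (A ∖ {x}) ≠ ∅ for every such U.
  x = 47: opens ∋ x are {47, 48, 49, 50, 51}; each meets A ∖ {47}, so x IS a limit point.
  x = 48: open {48, 49, 50} ∋ x has {48, 49, 50} ∩ (A ∖ {48}) = ∅, so x is NOT a limit point.
  x = 49: opens ∋ x are {48, 49, 50}, {48, 49, 50, 51}, {47, 48, 49, 50, 51}; each meets A ∖ {49}, so x IS a limit point.
  x = 50: opens ∋ x are {48, 49, 50}, {48, 49, 50, 51}, {47, 48, 49, 50, 51}; each meets A ∖ {50}, so x IS a limit point.
  x = 51: open {51} ∋ x has {51} ∩ (A ∖ {51}) = ∅, so x is NOT a limit point.
Collecting: A' = {47, 49, 50}.


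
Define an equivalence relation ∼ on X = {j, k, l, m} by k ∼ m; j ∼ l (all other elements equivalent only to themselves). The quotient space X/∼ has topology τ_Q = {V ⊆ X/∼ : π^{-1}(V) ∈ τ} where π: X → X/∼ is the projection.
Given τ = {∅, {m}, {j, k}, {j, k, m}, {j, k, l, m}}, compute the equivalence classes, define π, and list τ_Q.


X/∼ = {[j=l], [k=m]}; |τ_Q| = 2.

Equivalence classes: [j=l], [k=m].
Quotient map π: X → X/∼ sends j ↦ [j=l], k ↦ [k=m], l ↦ [j=l], m ↦ [k=m].
For each subset V ⊆ X/∼, compute π^{-1}(V) ⊆ X and check whether π^{-1}(V) ∈ τ. V is open in τ_Q iff π^{-1}(V) ∈ τ.
  V = {}: π^{-1}(V) = ∅ ∈ τ ✓.
  V = {[j=l]}: π^{-1}(V) = {j, l} ∉ τ ✗.
  V = {[k=m]}: π^{-1}(V) = {k, m} ∉ τ ✗.
  V = {[j=l], [k=m]}: π^{-1}(V) = {j, k, l, m} ∈ τ ✓.
Open sets in the quotient: τ_Q = {{}, {[j=l], [k=m]}} (2 elements).


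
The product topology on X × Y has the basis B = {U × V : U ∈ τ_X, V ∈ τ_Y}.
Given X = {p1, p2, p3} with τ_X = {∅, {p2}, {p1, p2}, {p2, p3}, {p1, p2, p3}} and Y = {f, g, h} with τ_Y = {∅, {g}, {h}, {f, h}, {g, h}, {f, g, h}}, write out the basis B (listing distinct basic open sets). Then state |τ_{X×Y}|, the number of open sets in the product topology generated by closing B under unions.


Basis B = {∅ × ∅, {p2} × {g}, {p2} × {h}, {p1, p2} × {g}, {p1, p2} × {h}, {p2} × {f, h}, {p2} × {g, h}, {p2, p3} × {g}, {p2, p3} × {h}, {p1, p2, p3} × {g}, {p1, p2, p3} × {h}, {p2} × {f, g, h}, {p1, p2} × {f, h}, {p1, p2} × {g, h}, {p2, p3} × {f, h}, {p2, p3} × {g, h}, {p1, p2} × {f, g, h}, {p1, p2, p3} × {f, h}, {p1, p2, p3} × {g, h}, {p2, p3} × {f, g, h}, {p1, p2, p3} × {f, g, h}}; |τ_{X×Y}| = 70.

Enumerate products U × V with U ∈ τ_X, V ∈ τ_Y (deduplicated):
  ∅ × ∅ = {} (∅)
  {p2} × {g} = {(p2,g)}
  {p2} × {h} = {(p2,h)}
  {p1, p2} × {g} = {(p1,g), (p2,g)}
  {p1, p2} × {h} = {(p1,h), (p2,h)}
  {p2} × {f, h} = {(p2,f), (p2,h)}
  {p2} × {g, h} = {(p2,g), (p2,h)}
  {p2, p3} × {g} = {(p2,g), (p3,g)}
  {p2, p3} × {h} = {(p2,h), (p3,h)}
  {p1, p2, p3} × {g} = {(p1,g), (p2,g), (p3,g)}
  {p1, p2, p3} × {h} = {(p1,h), (p2,h), (p3,h)}
  {p2} × {f, g, h} = {(p2,f), (p2,g), (p2,h)}
  {p1, p2} × {f, h} = {(p1,f), (p1,h), (p2,f), (p2,h)}
  {p1, p2} × {g, h} = {(p1,g), (p1,h), (p2,g), (p2,h)}
  {p2, p3} × {f, h} = {(p2,f), (p2,h), (p3,f), (p3,h)}
  {p2, p3} × {g, h} = {(p2,g), (p2,h), (p3,g), (p3,h)}
  {p1, p2} × {f, g, h} = {(p1,f), (p1,g), (p1,h), (p2,f), (p2,g), (p2,h)}
  {p1, p2, p3} × {f, h} = {(p1,f), (p1,h), (p2,f), (p2,h), (p3,f), (p3,h)}
  {p1, p2, p3} × {g, h} = {(p1,g), (p1,h), (p2,g), (p2,h), (p3,g), (p3,h)}
  {p2, p3} × {f, g, h} = {(p2,f), (p2,g), (p2,h), (p3,f), (p3,g), (p3,h)}
  {p1, p2, p3} × {f, g, h} = {(p1,f), (p1,g), (p1,h), (p2,f), (p2,g), (p2,h), (p3,f), (p3,g), (p3,h)}
These 21 distinct sets form the basis B.
Close under arbitrary unions to get τ_{X×Y}; counting gives |τ_{X×Y}| = 70.


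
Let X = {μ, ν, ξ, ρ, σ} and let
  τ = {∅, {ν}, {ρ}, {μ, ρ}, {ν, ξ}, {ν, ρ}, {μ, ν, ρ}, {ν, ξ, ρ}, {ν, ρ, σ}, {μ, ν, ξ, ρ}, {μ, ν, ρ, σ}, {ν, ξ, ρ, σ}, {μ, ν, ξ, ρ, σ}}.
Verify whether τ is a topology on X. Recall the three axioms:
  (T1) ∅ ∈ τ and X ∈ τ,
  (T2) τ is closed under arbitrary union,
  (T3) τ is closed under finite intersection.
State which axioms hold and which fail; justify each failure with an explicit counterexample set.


τ IS a topology on X.

Axiom (T1): ∅ ∈ τ? Yes; X ∈ τ? Yes.
Axiom (T2/T3): check pairwise unions and intersections of members of τ.
All pairwise intersections and unions checked — each lies in τ. Therefore τ satisfies (T1), (T2), (T3): it IS a topology on X.


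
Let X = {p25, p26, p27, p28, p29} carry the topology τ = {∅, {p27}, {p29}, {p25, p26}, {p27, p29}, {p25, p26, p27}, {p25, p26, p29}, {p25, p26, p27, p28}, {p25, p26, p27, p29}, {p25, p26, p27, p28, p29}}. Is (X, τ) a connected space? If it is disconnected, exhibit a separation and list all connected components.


(X, τ) is disconnected; components = [{p29}, {p25, p26, p27, p28}].

Find clopen sets (U ∈ τ with X ∖ U ∈ τ):
  U = ∅, X ∖ U = {p25, p26, p27, p28, p29} — both open, so U is clopen.
  U = {p29}, X ∖ U = {p25, p26, p27, p28} — both open, so U is clopen.
  U = {p25, p26, p27, p28}, X ∖ U = {p29} — both open, so U is clopen.
  U = {p25, p26, p27, p28, p29}, X ∖ U = ∅ — both open, so U is clopen.
Nontrivial clopen(s) exist: e.g. {p29}. So (X, τ) is disconnected.
Compute connected components by grouping points that agree on all clopens:
  component: {p29}
  component: {p25, p26, p27, p28}


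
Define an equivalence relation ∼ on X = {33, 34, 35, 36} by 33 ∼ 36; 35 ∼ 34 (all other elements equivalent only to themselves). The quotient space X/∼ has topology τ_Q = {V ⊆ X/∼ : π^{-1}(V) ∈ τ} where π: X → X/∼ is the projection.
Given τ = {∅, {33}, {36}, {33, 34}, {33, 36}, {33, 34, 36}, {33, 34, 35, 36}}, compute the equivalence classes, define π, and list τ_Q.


X/∼ = {[33=36], [34=35]}; |τ_Q| = 3.

Equivalence classes: [33=36], [34=35].
Quotient map π: X → X/∼ sends 33 ↦ [33=36], 34 ↦ [34=35], 35 ↦ [34=35], 36 ↦ [33=36].
For each subset V ⊆ X/∼, compute π^{-1}(V) ⊆ X and check whether π^{-1}(V) ∈ τ. V is open in τ_Q iff π^{-1}(V) ∈ τ.
  V = {}: π^{-1}(V) = ∅ ∈ τ ✓.
  V = {[33=36]}: π^{-1}(V) = {33, 36} ∈ τ ✓.
  V = {[34=35]}: π^{-1}(V) = {34, 35} ∉ τ ✗.
  V = {[33=36], [34=35]}: π^{-1}(V) = {33, 34, 35, 36} ∈ τ ✓.
Open sets in the quotient: τ_Q = {{}, {[33=36]}, {[33=36], [34=35]}} (3 elements).


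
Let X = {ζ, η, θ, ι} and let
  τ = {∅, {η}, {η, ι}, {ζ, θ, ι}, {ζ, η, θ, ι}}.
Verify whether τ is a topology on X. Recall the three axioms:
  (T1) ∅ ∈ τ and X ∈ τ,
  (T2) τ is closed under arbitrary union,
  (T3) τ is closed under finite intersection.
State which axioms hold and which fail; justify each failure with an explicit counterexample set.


τ is NOT a topology on X.

Axiom (T1): ∅ ∈ τ? Yes; X ∈ τ? Yes.
Axiom (T2/T3): check pairwise unions and intersections of members of τ.
Counterexample for (T3): {η, ι} ∩ {ζ, θ, ι} = {ι} ∉ τ. Therefore τ is NOT a topology.


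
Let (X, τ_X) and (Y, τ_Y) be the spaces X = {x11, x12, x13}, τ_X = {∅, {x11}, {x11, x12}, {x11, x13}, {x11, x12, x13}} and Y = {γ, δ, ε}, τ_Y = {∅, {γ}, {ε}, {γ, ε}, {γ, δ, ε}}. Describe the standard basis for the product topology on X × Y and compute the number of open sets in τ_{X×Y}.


Basis B = {∅ × ∅, {x11} × {γ}, {x11} × {ε}, {x11} × {γ, ε}, {x11, x12} × {γ}, {x11, x13} × {γ}, {x11, x12} × {ε}, {x11, x13} × {ε}, {x11} × {γ, δ, ε}, {x11, x12, x13} × {γ}, {x11, x12, x13} × {ε}, {x11, x12} × {γ, ε}, {x11, x13} × {γ, ε}, {x11, x12} × {γ, δ, ε}, {x11, x13} × {γ, δ, ε}, {x11, x12, x13} × {γ, ε}, {x11, x12, x13} × {γ, δ, ε}}; |τ_{X×Y}| = 50.

Enumerate products U × V with U ∈ τ_X, V ∈ τ_Y (deduplicated):
  ∅ × ∅ = {} (∅)
  {x11} × {γ} = {(x11,γ)}
  {x11} × {ε} = {(x11,ε)}
  {x11} × {γ, ε} = {(x11,γ), (x11,ε)}
  {x11, x12} × {γ} = {(x11,γ), (x12,γ)}
  {x11, x13} × {γ} = {(x11,γ), (x13,γ)}
  {x11, x12} × {ε} = {(x11,ε), (x12,ε)}
  {x11, x13} × {ε} = {(x11,ε), (x13,ε)}
  {x11} × {γ, δ, ε} = {(x11,γ), (x11,δ), (x11,ε)}
  {x11, x12, x13} × {γ} = {(x11,γ), (x12,γ), (x13,γ)}
  {x11, x12, x13} × {ε} = {(x11,ε), (x12,ε), (x13,ε)}
  {x11, x12} × {γ, ε} = {(x11,γ), (x11,ε), (x12,γ), (x12,ε)}
  {x11, x13} × {γ, ε} = {(x11,γ), (x11,ε), (x13,γ), (x13,ε)}
  {x11, x12} × {γ, δ, ε} = {(x11,γ), (x11,δ), (x11,ε), (x12,γ), (x12,δ), (x12,ε)}
  {x11, x13} × {γ, δ, ε} = {(x11,γ), (x11,δ), (x11,ε), (x13,γ), (x13,δ), (x13,ε)}
  {x11, x12, x13} × {γ, ε} = {(x11,γ), (x11,ε), (x12,γ), (x12,ε), (x13,γ), (x13,ε)}
  {x11, x12, x13} × {γ, δ, ε} = {(x11,γ), (x11,δ), (x11,ε), (x12,γ), (x12,δ), (x12,ε), (x13,γ), (x13,δ), (x13,ε)}
These 17 distinct sets form the basis B.
Close under arbitrary unions to get τ_{X×Y}; counting gives |τ_{X×Y}| = 50.


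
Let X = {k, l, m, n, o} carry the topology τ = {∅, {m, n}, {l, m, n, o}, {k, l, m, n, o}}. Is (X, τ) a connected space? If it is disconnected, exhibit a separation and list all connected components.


(X, τ) is connected.

Find clopen sets (U ∈ τ with X ∖ U ∈ τ):
  U = ∅, X ∖ U = {k, l, m, n, o} — both open, so U is clopen.
  U = {k, l, m, n, o}, X ∖ U = ∅ — both open, so U is clopen.
Only trivial clopens (∅ and X) exist, so (X, τ) is connected.
Compute connected components by grouping points that agree on all clopens:
  component: {k, l, m, n, o}


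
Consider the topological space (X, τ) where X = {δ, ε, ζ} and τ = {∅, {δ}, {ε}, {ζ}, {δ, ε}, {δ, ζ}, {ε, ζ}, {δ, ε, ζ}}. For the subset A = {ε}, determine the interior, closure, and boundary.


int(A) = {ε}, cl(A) = {ε}, ∂A = ∅.

Closed sets in (X, τ) are complements of opens:
  closed(X, τ) = {∅, {δ}, {ε}, {ζ}, {δ, ε}, {δ, ζ}, {ε, ζ}, {δ, ε, ζ}}.
int(A) = ⋃ {U ∈ τ : U ⊆ A}. Opens contained in A: ∅, {ε}.
Taking the union of these: int(A) = {ε}.
cl(A) = ⋂ {C closed : A ⊆ C}. Closed sets containing A: {ε}, {δ, ε}, {ε, ζ}, {δ, ε, ζ}.
Intersecting these: cl(A) = {ε}.
∂A = cl(A) ∖ int(A) = {ε} ∖ {ε} = ∅.


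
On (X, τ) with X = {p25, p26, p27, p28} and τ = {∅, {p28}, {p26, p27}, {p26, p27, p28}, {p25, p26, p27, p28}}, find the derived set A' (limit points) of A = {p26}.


A' = {p25, p27}

For each x ∈ X, list the open sets U ∈ τ with x ∈ U, then check whether U ∩ (A ∖ {x}) ≠ ∅ for every such U.
  x = p25: opens ∋ x are {p25, p26, p27, p28}; each meets A ∖ {p25}, so x IS a limit point.
  x = p26: open {p26, p27} ∋ x has {p26, p27} ∩ (A ∖ {p26}) = ∅, so x is NOT a limit point.
  x = p27: opens ∋ x are {p26, p27}, {p26, p27, p28}, {p25, p26, p27, p28}; each meets A ∖ {p27}, so x IS a limit point.
  x = p28: open {p28} ∋ x has {p28} ∩ (A ∖ {p28}) = ∅, so x is NOT a limit point.
Collecting: A' = {p25, p27}.


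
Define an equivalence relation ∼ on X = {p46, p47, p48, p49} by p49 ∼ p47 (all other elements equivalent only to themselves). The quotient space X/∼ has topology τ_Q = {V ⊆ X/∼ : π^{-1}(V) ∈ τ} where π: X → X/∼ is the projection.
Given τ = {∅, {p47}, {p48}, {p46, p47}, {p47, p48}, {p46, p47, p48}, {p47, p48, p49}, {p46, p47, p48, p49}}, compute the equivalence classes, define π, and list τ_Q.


X/∼ = {[p46], [p47=p49], [p48]}; |τ_Q| = 4.

Equivalence classes: [p46], [p47=p49], [p48].
Quotient map π: X → X/∼ sends p46 ↦ [p46], p47 ↦ [p47=p49], p48 ↦ [p48], p49 ↦ [p47=p49].
For each subset V ⊆ X/∼, compute π^{-1}(V) ⊆ X and check whether π^{-1}(V) ∈ τ. V is open in τ_Q iff π^{-1}(V) ∈ τ.
  V = {}: π^{-1}(V) = ∅ ∈ τ ✓.
  V = {[p46]}: π^{-1}(V) = {p46} ∉ τ ✗.
  V = {[p47=p49]}: π^{-1}(V) = {p47, p49} ∉ τ ✗.
  V = {[p46], [p47=p49]}: π^{-1}(V) = {p46, p47, p49} ∉ τ ✗.
  V = {[p48]}: π^{-1}(V) = {p48} ∈ τ ✓.
  V = {[p46], [p48]}: π^{-1}(V) = {p46, p48} ∉ τ ✗.
  V = {[p47=p49], [p48]}: π^{-1}(V) = {p47, p48, p49} ∈ τ ✓.
  V = {[p46], [p47=p49], [p48]}: π^{-1}(V) = {p46, p47, p48, p49} ∈ τ ✓.
Open sets in the quotient: τ_Q = {{}, {[p48]}, {[p47=p49], [p48]}, {[p46], [p47=p49], [p48]}} (4 elements).


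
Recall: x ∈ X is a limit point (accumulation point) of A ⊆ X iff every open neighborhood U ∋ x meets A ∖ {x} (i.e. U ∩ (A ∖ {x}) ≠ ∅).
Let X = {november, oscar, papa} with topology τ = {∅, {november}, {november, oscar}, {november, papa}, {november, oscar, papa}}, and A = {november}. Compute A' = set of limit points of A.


A' = {oscar, papa}

For each x ∈ X, list the open sets U ∈ τ with x ∈ U, then check whether U ∩ (A ∖ {x}) ≠ ∅ for every such U.
  x = november: open {november} ∋ x has {november} ∩ (A ∖ {november}) = ∅, so x is NOT a limit point.
  x = oscar: opens ∋ x are {november, oscar}, {november, oscar, papa}; each meets A ∖ {oscar}, so x IS a limit point.
  x = papa: opens ∋ x are {november, papa}, {november, oscar, papa}; each meets A ∖ {papa}, so x IS a limit point.
Collecting: A' = {oscar, papa}.


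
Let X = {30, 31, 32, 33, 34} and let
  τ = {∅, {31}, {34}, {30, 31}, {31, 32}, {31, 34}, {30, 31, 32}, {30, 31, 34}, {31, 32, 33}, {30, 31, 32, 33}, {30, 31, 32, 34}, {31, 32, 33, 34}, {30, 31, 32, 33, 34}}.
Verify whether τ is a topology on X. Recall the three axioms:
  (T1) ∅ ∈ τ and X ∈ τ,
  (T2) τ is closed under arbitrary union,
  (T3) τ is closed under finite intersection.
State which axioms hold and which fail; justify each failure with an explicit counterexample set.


τ is NOT a topology on X.

Axiom (T1): ∅ ∈ τ? Yes; X ∈ τ? Yes.
Axiom (T2/T3): check pairwise unions and intersections of members of τ.
Counterexample for (T2): {34} ∪ {31, 32} = {31, 32, 34} ∉ τ. Therefore τ is NOT a topology.


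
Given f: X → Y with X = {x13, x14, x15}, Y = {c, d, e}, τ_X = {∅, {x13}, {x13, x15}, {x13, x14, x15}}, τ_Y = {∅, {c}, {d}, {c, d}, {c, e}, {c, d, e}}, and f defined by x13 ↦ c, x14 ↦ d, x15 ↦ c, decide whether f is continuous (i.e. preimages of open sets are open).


f is NOT continuous.

Compute f^{-1}(U) for each U ∈ τ_Y:
  U = ∅: f^{-1}(U) = ∅ ∈ τ_X ✓.
  U = {c}: f^{-1}(U) = {x13, x15} ∈ τ_X ✓.
  U = {d}: f^{-1}(U) = {x14} ∉ τ_X ✗.
  U = {c, d}: f^{-1}(U) = {x13, x14, x15} ∈ τ_X ✓.
  U = {c, e}: f^{-1}(U) = {x13, x15} ∈ τ_X ✓.
  U = {c, d, e}: f^{-1}(U) = {x13, x14, x15} ∈ τ_X ✓.
Found U = {d} with f^{-1}(U) = {x14} not in τ_X. Therefore f is NOT continuous.


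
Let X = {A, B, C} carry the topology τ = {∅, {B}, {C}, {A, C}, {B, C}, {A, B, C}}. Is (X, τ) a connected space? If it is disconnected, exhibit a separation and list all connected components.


(X, τ) is disconnected; components = [{B}, {A, C}].

Find clopen sets (U ∈ τ with X ∖ U ∈ τ):
  U = ∅, X ∖ U = {A, B, C} — both open, so U is clopen.
  U = {B}, X ∖ U = {A, C} — both open, so U is clopen.
  U = {A, C}, X ∖ U = {B} — both open, so U is clopen.
  U = {A, B, C}, X ∖ U = ∅ — both open, so U is clopen.
Nontrivial clopen(s) exist: e.g. {B}. So (X, τ) is disconnected.
Compute connected components by grouping points that agree on all clopens:
  component: {B}
  component: {A, C}


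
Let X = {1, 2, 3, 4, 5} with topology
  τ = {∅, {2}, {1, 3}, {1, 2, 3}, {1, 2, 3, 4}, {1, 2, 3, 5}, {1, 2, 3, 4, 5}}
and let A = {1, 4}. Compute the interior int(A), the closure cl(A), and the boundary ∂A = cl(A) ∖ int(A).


int(A) = ∅, cl(A) = {1, 3, 4, 5}, ∂A = {1, 3, 4, 5}.

Closed sets in (X, τ) are complements of opens:
  closed(X, τ) = {∅, {4}, {5}, {4, 5}, {2, 4, 5}, {1, 3, 4, 5}, {1, 2, 3, 4, 5}}.
int(A) = ⋃ {U ∈ τ : U ⊆ A}. Opens contained in A: ∅.
Taking the union of these: int(A) = ∅.
cl(A) = ⋂ {C closed : A ⊆ C}. Closed sets containing A: {1, 3, 4, 5}, {1, 2, 3, 4, 5}.
Intersecting these: cl(A) = {1, 3, 4, 5}.
∂A = cl(A) ∖ int(A) = {1, 3, 4, 5} ∖ ∅ = {1, 3, 4, 5}.


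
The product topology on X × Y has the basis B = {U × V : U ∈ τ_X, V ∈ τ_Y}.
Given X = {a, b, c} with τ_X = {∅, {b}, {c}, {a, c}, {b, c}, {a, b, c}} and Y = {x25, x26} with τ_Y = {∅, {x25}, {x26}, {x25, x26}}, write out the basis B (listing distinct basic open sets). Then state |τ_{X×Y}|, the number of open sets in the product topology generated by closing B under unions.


Basis B = {∅ × ∅, {b} × {x25}, {b} × {x26}, {c} × {x25}, {c} × {x26}, {a, c} × {x25}, {a, c} × {x26}, {b} × {x25, x26}, {b, c} × {x25}, {b, c} × {x26}, {c} × {x25, x26}, {a, b, c} × {x25}, {a, b, c} × {x26}, {a, c} × {x25, x26}, {b, c} × {x25, x26}, {a, b, c} × {x25, x26}}; |τ_{X×Y}| = 36.

Enumerate products U × V with U ∈ τ_X, V ∈ τ_Y (deduplicated):
  ∅ × ∅ = {} (∅)
  {b} × {x25} = {(b,x25)}
  {b} × {x26} = {(b,x26)}
  {c} × {x25} = {(c,x25)}
  {c} × {x26} = {(c,x26)}
  {a, c} × {x25} = {(a,x25), (c,x25)}
  {a, c} × {x26} = {(a,x26), (c,x26)}
  {b} × {x25, x26} = {(b,x25), (b,x26)}
  {b, c} × {x25} = {(b,x25), (c,x25)}
  {b, c} × {x26} = {(b,x26), (c,x26)}
  {c} × {x25, x26} = {(c,x25), (c,x26)}
  {a, b, c} × {x25} = {(a,x25), (b,x25), (c,x25)}
  {a, b, c} × {x26} = {(a,x26), (b,x26), (c,x26)}
  {a, c} × {x25, x26} = {(a,x25), (a,x26), (c,x25), (c,x26)}
  {b, c} × {x25, x26} = {(b,x25), (b,x26), (c,x25), (c,x26)}
  {a, b, c} × {x25, x26} = {(a,x25), (a,x26), (b,x25), (b,x26), (c,x25), (c,x26)}
These 16 distinct sets form the basis B.
Close under arbitrary unions to get τ_{X×Y}; counting gives |τ_{X×Y}| = 36.


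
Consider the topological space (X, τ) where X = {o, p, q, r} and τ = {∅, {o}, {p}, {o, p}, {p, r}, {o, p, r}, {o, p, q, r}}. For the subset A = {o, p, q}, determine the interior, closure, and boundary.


int(A) = {o, p}, cl(A) = {o, p, q, r}, ∂A = {q, r}.

Closed sets in (X, τ) are complements of opens:
  closed(X, τ) = {∅, {q}, {o, q}, {q, r}, {o, q, r}, {p, q, r}, {o, p, q, r}}.
int(A) = ⋃ {U ∈ τ : U ⊆ A}. Opens contained in A: ∅, {o}, {p}, {o, p}.
Taking the union of these: int(A) = {o, p}.
cl(A) = ⋂ {C closed : A ⊆ C}. Closed sets containing A: {o, p, q, r}.
Intersecting these: cl(A) = {o, p, q, r}.
∂A = cl(A) ∖ int(A) = {o, p, q, r} ∖ {o, p} = {q, r}.


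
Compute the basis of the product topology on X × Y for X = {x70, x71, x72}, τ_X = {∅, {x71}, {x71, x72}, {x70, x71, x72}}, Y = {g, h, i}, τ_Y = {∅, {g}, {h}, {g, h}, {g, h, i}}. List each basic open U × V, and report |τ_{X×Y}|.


Basis B = {∅ × ∅, {x71} × {g}, {x71} × {h}, {x71} × {g, h}, {x71, x72} × {g}, {x71, x72} × {h}, {x70, x71, x72} × {g}, {x70, x71, x72} × {h}, {x71} × {g, h, i}, {x71, x72} × {g, h}, {x70, x71, x72} × {g, h}, {x71, x72} × {g, h, i}, {x70, x71, x72} × {g, h, i}}; |τ_{X×Y}| = 30.

Enumerate products U × V with U ∈ τ_X, V ∈ τ_Y (deduplicated):
  ∅ × ∅ = {} (∅)
  {x71} × {g} = {(x71,g)}
  {x71} × {h} = {(x71,h)}
  {x71} × {g, h} = {(x71,g), (x71,h)}
  {x71, x72} × {g} = {(x71,g), (x72,g)}
  {x71, x72} × {h} = {(x71,h), (x72,h)}
  {x70, x71, x72} × {g} = {(x70,g), (x71,g), (x72,g)}
  {x70, x71, x72} × {h} = {(x70,h), (x71,h), (x72,h)}
  {x71} × {g, h, i} = {(x71,g), (x71,h), (x71,i)}
  {x71, x72} × {g, h} = {(x71,g), (x71,h), (x72,g), (x72,h)}
  {x70, x71, x72} × {g, h} = {(x70,g), (x70,h), (x71,g), (x71,h), (x72,g), (x72,h)}
  {x71, x72} × {g, h, i} = {(x71,g), (x71,h), (x71,i), (x72,g), (x72,h), (x72,i)}
  {x70, x71, x72} × {g, h, i} = {(x70,g), (x70,h), (x70,i), (x71,g), (x71,h), (x71,i), (x72,g), (x72,h), (x72,i)}
These 13 distinct sets form the basis B.
Close under arbitrary unions to get τ_{X×Y}; counting gives |τ_{X×Y}| = 30.


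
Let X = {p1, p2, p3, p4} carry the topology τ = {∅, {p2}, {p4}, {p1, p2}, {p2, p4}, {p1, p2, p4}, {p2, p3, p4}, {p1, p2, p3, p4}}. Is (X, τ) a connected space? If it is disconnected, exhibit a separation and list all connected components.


(X, τ) is connected.

Find clopen sets (U ∈ τ with X ∖ U ∈ τ):
  U = ∅, X ∖ U = {p1, p2, p3, p4} — both open, so U is clopen.
  U = {p1, p2, p3, p4}, X ∖ U = ∅ — both open, so U is clopen.
Only trivial clopens (∅ and X) exist, so (X, τ) is connected.
Compute connected components by grouping points that agree on all clopens:
  component: {p1, p2, p3, p4}


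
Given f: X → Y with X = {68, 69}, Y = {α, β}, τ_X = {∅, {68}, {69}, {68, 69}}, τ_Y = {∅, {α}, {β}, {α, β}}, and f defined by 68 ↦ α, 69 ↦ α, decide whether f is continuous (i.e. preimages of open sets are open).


f IS continuous.

Compute f^{-1}(U) for each U ∈ τ_Y:
  U = ∅: f^{-1}(U) = ∅ ∈ τ_X ✓.
  U = {α}: f^{-1}(U) = {68, 69} ∈ τ_X ✓.
  U = {β}: f^{-1}(U) = ∅ ∈ τ_X ✓.
  U = {α, β}: f^{-1}(U) = {68, 69} ∈ τ_X ✓.
Every preimage lies in τ_X, so f IS continuous.


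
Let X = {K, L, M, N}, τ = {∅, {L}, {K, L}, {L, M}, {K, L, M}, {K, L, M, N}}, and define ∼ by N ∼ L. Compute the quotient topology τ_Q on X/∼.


X/∼ = {[K], [L=N], [M]}; |τ_Q| = 2.

Equivalence classes: [K], [L=N], [M].
Quotient map π: X → X/∼ sends K ↦ [K], L ↦ [L=N], M ↦ [M], N ↦ [L=N].
For each subset V ⊆ X/∼, compute π^{-1}(V) ⊆ X and check whether π^{-1}(V) ∈ τ. V is open in τ_Q iff π^{-1}(V) ∈ τ.
  V = {}: π^{-1}(V) = ∅ ∈ τ ✓.
  V = {[K]}: π^{-1}(V) = {K} ∉ τ ✗.
  V = {[L=N]}: π^{-1}(V) = {L, N} ∉ τ ✗.
  V = {[K], [L=N]}: π^{-1}(V) = {K, L, N} ∉ τ ✗.
  V = {[M]}: π^{-1}(V) = {M} ∉ τ ✗.
  V = {[K], [M]}: π^{-1}(V) = {K, M} ∉ τ ✗.
  V = {[L=N], [M]}: π^{-1}(V) = {L, M, N} ∉ τ ✗.
  V = {[K], [L=N], [M]}: π^{-1}(V) = {K, L, M, N} ∈ τ ✓.
Open sets in the quotient: τ_Q = {{}, {[K], [L=N], [M]}} (2 elements).


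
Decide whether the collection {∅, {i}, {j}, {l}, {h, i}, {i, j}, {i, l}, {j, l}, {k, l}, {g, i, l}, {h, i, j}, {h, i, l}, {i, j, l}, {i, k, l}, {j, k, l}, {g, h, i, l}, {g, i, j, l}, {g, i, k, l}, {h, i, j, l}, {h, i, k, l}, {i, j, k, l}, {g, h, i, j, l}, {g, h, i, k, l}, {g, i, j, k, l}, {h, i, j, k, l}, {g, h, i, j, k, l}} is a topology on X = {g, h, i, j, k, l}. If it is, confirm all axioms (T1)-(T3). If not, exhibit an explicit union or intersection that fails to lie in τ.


τ IS a topology on X.

Axiom (T1): ∅ ∈ τ? Yes; X ∈ τ? Yes.
Axiom (T2/T3): check pairwise unions and intersections of members of τ.
All pairwise intersections and unions checked — each lies in τ. Therefore τ satisfies (T1), (T2), (T3): it IS a topology on X.


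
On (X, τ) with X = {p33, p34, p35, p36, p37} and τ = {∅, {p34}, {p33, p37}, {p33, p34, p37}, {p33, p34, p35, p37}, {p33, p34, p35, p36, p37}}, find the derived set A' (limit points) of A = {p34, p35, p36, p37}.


A' = {p33, p35, p36}

For each x ∈ X, list the open sets U ∈ τ with x ∈ U, then check whether U ∩ (A ∖ {x}) ≠ ∅ for every such U.
  x = p33: opens ∋ x are {p33, p37}, {p33, p34, p37}, {p33, p34, p35, p37}, {p33, p34, p35, p36, p37}; each meets A ∖ {p33}, so x IS a limit point.
  x = p34: open {p34} ∋ x has {p34} ∩ (A ∖ {p34}) = ∅, so x is NOT a limit point.
  x = p35: opens ∋ x are {p33, p34, p35, p37}, {p33, p34, p35, p36, p37}; each meets A ∖ {p35}, so x IS a limit point.
  x = p36: opens ∋ x are {p33, p34, p35, p36, p37}; each meets A ∖ {p36}, so x IS a limit point.
  x = p37: open {p33, p37} ∋ x has {p33, p37} ∩ (A ∖ {p37}) = ∅, so x is NOT a limit point.
Collecting: A' = {p33, p35, p36}.


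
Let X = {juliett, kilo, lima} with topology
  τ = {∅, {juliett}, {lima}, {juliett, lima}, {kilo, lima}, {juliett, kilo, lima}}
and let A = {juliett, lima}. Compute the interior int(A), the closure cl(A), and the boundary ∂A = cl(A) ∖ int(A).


int(A) = {juliett, lima}, cl(A) = {juliett, kilo, lima}, ∂A = {kilo}.

Closed sets in (X, τ) are complements of opens:
  closed(X, τ) = {∅, {juliett}, {kilo}, {juliett, kilo}, {kilo, lima}, {juliett, kilo, lima}}.
int(A) = ⋃ {U ∈ τ : U ⊆ A}. Opens contained in A: ∅, {juliett}, {lima}, {juliett, lima}.
Taking the union of these: int(A) = {juliett, lima}.
cl(A) = ⋂ {C closed : A ⊆ C}. Closed sets containing A: {juliett, kilo, lima}.
Intersecting these: cl(A) = {juliett, kilo, lima}.
∂A = cl(A) ∖ int(A) = {juliett, kilo, lima} ∖ {juliett, lima} = {kilo}.


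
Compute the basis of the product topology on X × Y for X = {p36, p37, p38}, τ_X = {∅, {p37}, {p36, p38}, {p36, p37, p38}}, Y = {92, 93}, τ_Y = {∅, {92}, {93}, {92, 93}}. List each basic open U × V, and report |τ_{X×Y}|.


Basis B = {∅ × ∅, {p37} × {92}, {p37} × {93}, {p36, p38} × {92}, {p36, p38} × {93}, {p37} × {92, 93}, {p36, p37, p38} × {92}, {p36, p37, p38} × {93}, {p36, p38} × {92, 93}, {p36, p37, p38} × {92, 93}}; |τ_{X×Y}| = 16.

Enumerate products U × V with U ∈ τ_X, V ∈ τ_Y (deduplicated):
  ∅ × ∅ = {} (∅)
  {p37} × {92} = {(p37,92)}
  {p37} × {93} = {(p37,93)}
  {p36, p38} × {92} = {(p36,92), (p38,92)}
  {p36, p38} × {93} = {(p36,93), (p38,93)}
  {p37} × {92, 93} = {(p37,92), (p37,93)}
  {p36, p37, p38} × {92} = {(p36,92), (p37,92), (p38,92)}
  {p36, p37, p38} × {93} = {(p36,93), (p37,93), (p38,93)}
  {p36, p38} × {92, 93} = {(p36,92), (p36,93), (p38,92), (p38,93)}
  {p36, p37, p38} × {92, 93} = {(p36,92), (p36,93), (p37,92), (p37,93), (p38,92), (p38,93)}
These 10 distinct sets form the basis B.
Close under arbitrary unions to get τ_{X×Y}; counting gives |τ_{X×Y}| = 16.


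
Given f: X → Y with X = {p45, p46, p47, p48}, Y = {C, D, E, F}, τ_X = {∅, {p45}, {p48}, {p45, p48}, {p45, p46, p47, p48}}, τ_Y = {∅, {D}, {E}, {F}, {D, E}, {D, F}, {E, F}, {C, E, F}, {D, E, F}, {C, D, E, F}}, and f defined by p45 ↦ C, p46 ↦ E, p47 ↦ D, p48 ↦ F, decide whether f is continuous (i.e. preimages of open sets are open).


f is NOT continuous.

Compute f^{-1}(U) for each U ∈ τ_Y:
  U = ∅: f^{-1}(U) = ∅ ∈ τ_X ✓.
  U = {D}: f^{-1}(U) = {p47} ∉ τ_X ✗.
  U = {E}: f^{-1}(U) = {p46} ∉ τ_X ✗.
  U = {F}: f^{-1}(U) = {p48} ∈ τ_X ✓.
  U = {D, E}: f^{-1}(U) = {p46, p47} ∉ τ_X ✗.
  U = {D, F}: f^{-1}(U) = {p47, p48} ∉ τ_X ✗.
  U = {E, F}: f^{-1}(U) = {p46, p48} ∉ τ_X ✗.
  U = {C, E, F}: f^{-1}(U) = {p45, p46, p48} ∉ τ_X ✗.
  U = {D, E, F}: f^{-1}(U) = {p46, p47, p48} ∉ τ_X ✗.
  U = {C, D, E, F}: f^{-1}(U) = {p45, p46, p47, p48} ∈ τ_X ✓.
Found U = {D} with f^{-1}(U) = {p47} not in τ_X. Therefore f is NOT continuous.


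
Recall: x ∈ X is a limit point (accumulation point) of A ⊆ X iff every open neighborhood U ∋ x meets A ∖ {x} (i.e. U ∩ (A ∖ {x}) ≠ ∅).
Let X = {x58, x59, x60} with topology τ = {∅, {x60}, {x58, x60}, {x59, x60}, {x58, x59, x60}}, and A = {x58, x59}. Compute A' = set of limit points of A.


A' = ∅

For each x ∈ X, list the open sets U ∈ τ with x ∈ U, then check whether U ∩ (A ∖ {x}) ≠ ∅ for every such U.
  x = x58: open {x58, x60} ∋ x has {x58, x60} ∩ (A ∖ {x58}) = ∅, so x is NOT a limit point.
  x = x59: open {x59, x60} ∋ x has {x59, x60} ∩ (A ∖ {x59}) = ∅, so x is NOT a limit point.
  x = x60: open {x60} ∋ x has {x60} ∩ (A ∖ {x60}) = ∅, so x is NOT a limit point.
Collecting: A' = ∅.


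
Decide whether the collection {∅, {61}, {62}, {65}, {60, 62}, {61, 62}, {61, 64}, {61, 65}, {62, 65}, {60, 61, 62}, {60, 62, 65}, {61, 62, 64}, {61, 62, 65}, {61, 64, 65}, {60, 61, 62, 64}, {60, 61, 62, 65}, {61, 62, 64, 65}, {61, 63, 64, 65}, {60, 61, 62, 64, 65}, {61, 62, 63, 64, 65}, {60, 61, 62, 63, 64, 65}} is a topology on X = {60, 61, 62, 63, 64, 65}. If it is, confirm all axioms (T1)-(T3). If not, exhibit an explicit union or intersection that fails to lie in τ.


τ IS a topology on X.

Axiom (T1): ∅ ∈ τ? Yes; X ∈ τ? Yes.
Axiom (T2/T3): check pairwise unions and intersections of members of τ.
All pairwise intersections and unions checked — each lies in τ. Therefore τ satisfies (T1), (T2), (T3): it IS a topology on X.


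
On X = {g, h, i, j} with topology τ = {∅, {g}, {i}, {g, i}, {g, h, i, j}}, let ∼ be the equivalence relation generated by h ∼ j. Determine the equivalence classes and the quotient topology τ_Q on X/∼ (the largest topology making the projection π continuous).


X/∼ = {[g], [h=j], [i]}; |τ_Q| = 5.

Equivalence classes: [g], [h=j], [i].
Quotient map π: X → X/∼ sends g ↦ [g], h ↦ [h=j], i ↦ [i], j ↦ [h=j].
For each subset V ⊆ X/∼, compute π^{-1}(V) ⊆ X and check whether π^{-1}(V) ∈ τ. V is open in τ_Q iff π^{-1}(V) ∈ τ.
  V = {}: π^{-1}(V) = ∅ ∈ τ ✓.
  V = {[g]}: π^{-1}(V) = {g} ∈ τ ✓.
  V = {[h=j]}: π^{-1}(V) = {h, j} ∉ τ ✗.
  V = {[g], [h=j]}: π^{-1}(V) = {g, h, j} ∉ τ ✗.
  V = {[i]}: π^{-1}(V) = {i} ∈ τ ✓.
  V = {[g], [i]}: π^{-1}(V) = {g, i} ∈ τ ✓.
  V = {[h=j], [i]}: π^{-1}(V) = {h, i, j} ∉ τ ✗.
  V = {[g], [h=j], [i]}: π^{-1}(V) = {g, h, i, j} ∈ τ ✓.
Open sets in the quotient: τ_Q = {{}, {[g]}, {[i]}, {[g], [i]}, {[g], [h=j], [i]}} (5 elements).


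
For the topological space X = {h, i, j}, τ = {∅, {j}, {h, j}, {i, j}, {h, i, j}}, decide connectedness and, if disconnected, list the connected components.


(X, τ) is connected.

Find clopen sets (U ∈ τ with X ∖ U ∈ τ):
  U = ∅, X ∖ U = {h, i, j} — both open, so U is clopen.
  U = {h, i, j}, X ∖ U = ∅ — both open, so U is clopen.
Only trivial clopens (∅ and X) exist, so (X, τ) is connected.
Compute connected components by grouping points that agree on all clopens:
  component: {h, i, j}


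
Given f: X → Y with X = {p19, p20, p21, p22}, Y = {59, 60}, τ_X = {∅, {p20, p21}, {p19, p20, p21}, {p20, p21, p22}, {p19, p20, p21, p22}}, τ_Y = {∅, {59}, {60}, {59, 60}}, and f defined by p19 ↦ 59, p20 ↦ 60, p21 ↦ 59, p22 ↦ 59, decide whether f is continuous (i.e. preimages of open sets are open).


f is NOT continuous.

Compute f^{-1}(U) for each U ∈ τ_Y:
  U = ∅: f^{-1}(U) = ∅ ∈ τ_X ✓.
  U = {59}: f^{-1}(U) = {p19, p21, p22} ∉ τ_X ✗.
  U = {60}: f^{-1}(U) = {p20} ∉ τ_X ✗.
  U = {59, 60}: f^{-1}(U) = {p19, p20, p21, p22} ∈ τ_X ✓.
Found U = {59} with f^{-1}(U) = {p19, p21, p22} not in τ_X. Therefore f is NOT continuous.


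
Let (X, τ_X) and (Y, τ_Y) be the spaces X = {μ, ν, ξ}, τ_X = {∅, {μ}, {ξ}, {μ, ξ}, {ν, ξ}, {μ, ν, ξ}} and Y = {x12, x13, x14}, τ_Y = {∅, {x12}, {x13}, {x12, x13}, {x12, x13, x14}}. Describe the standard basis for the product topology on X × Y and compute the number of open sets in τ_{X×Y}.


Basis B = {∅ × ∅, {μ} × {x12}, {μ} × {x13}, {ξ} × {x12}, {ξ} × {x13}, {μ} × {x12, x13}, {μ, ξ} × {x12}, {μ, ξ} × {x13}, {ν, ξ} × {x12}, {ν, ξ} × {x13}, {ξ} × {x12, x13}, {μ} × {x12, x13, x14}, {μ, ν, ξ} × {x12}, {μ, ν, ξ} × {x13}, {ξ} × {x12, x13, x14}, {μ, ξ} × {x12, x13}, {ν, ξ} × {x12, x13}, {μ, ξ} × {x12, x13, x14}, {μ, ν, ξ} × {x12, x13}, {ν, ξ} × {x12, x13, x14}, {μ, ν, ξ} × {x12, x13, x14}}; |τ_{X×Y}| = 70.

Enumerate products U × V with U ∈ τ_X, V ∈ τ_Y (deduplicated):
  ∅ × ∅ = {} (∅)
  {μ} × {x12} = {(μ,x12)}
  {μ} × {x13} = {(μ,x13)}
  {ξ} × {x12} = {(ξ,x12)}
  {ξ} × {x13} = {(ξ,x13)}
  {μ} × {x12, x13} = {(μ,x12), (μ,x13)}
  {μ, ξ} × {x12} = {(μ,x12), (ξ,x12)}
  {μ, ξ} × {x13} = {(μ,x13), (ξ,x13)}
  {ν, ξ} × {x12} = {(ν,x12), (ξ,x12)}
  {ν, ξ} × {x13} = {(ν,x13), (ξ,x13)}
  {ξ} × {x12, x13} = {(ξ,x12), (ξ,x13)}
  {μ} × {x12, x13, x14} = {(μ,x12), (μ,x13), (μ,x14)}
  {μ, ν, ξ} × {x12} = {(μ,x12), (ν,x12), (ξ,x12)}
  {μ, ν, ξ} × {x13} = {(μ,x13), (ν,x13), (ξ,x13)}
  {ξ} × {x12, x13, x14} = {(ξ,x12), (ξ,x13), (ξ,x14)}
  {μ, ξ} × {x12, x13} = {(μ,x12), (μ,x13), (ξ,x12), (ξ,x13)}
  {ν, ξ} × {x12, x13} = {(ν,x12), (ν,x13), (ξ,x12), (ξ,x13)}
  {μ, ξ} × {x12, x13, x14} = {(μ,x12), (μ,x13), (μ,x14), (ξ,x12), (ξ,x13), (ξ,x14)}
  {μ, ν, ξ} × {x12, x13} = {(μ,x12), (μ,x13), (ν,x12), (ν,x13), (ξ,x12), (ξ,x13)}
  {ν, ξ} × {x12, x13, x14} = {(ν,x12), (ν,x13), (ν,x14), (ξ,x12), (ξ,x13), (ξ,x14)}
  {μ, ν, ξ} × {x12, x13, x14} = {(μ,x12), (μ,x13), (μ,x14), (ν,x12), (ν,x13), (ν,x14), (ξ,x12), (ξ,x13), (ξ,x14)}
These 21 distinct sets form the basis B.
Close under arbitrary unions to get τ_{X×Y}; counting gives |τ_{X×Y}| = 70.


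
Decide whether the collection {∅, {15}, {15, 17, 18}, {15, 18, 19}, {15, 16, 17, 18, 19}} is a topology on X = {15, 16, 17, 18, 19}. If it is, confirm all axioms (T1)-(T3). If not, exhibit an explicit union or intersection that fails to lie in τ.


τ is NOT a topology on X.

Axiom (T1): ∅ ∈ τ? Yes; X ∈ τ? Yes.
Axiom (T2/T3): check pairwise unions and intersections of members of τ.
Counterexample for (T3): {15, 17, 18} ∩ {15, 18, 19} = {15, 18} ∉ τ. Therefore τ is NOT a topology.


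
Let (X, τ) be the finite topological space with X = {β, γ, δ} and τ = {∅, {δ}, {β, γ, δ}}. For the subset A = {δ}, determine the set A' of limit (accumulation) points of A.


A' = {β, γ}

For each x ∈ X, list the open sets U ∈ τ with x ∈ U, then check whether U ∩ (A ∖ {x}) ≠ ∅ for every such U.
  x = β: opens ∋ x are {β, γ, δ}; each meets A ∖ {β}, so x IS a limit point.
  x = γ: opens ∋ x are {β, γ, δ}; each meets A ∖ {γ}, so x IS a limit point.
  x = δ: open {δ} ∋ x has {δ} ∩ (A ∖ {δ}) = ∅, so x is NOT a limit point.
Collecting: A' = {β, γ}.


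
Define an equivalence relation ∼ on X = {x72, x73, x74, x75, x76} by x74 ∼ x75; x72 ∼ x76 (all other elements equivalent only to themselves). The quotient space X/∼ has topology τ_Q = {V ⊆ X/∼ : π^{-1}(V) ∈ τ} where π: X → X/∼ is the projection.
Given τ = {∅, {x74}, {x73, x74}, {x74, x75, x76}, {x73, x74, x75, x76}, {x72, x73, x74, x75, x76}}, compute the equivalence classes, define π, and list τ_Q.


X/∼ = {[x72=x76], [x73], [x74=x75]}; |τ_Q| = 2.

Equivalence classes: [x72=x76], [x73], [x74=x75].
Quotient map π: X → X/∼ sends x72 ↦ [x72=x76], x73 ↦ [x73], x74 ↦ [x74=x75], x75 ↦ [x74=x75], x76 ↦ [x72=x76].
For each subset V ⊆ X/∼, compute π^{-1}(V) ⊆ X and check whether π^{-1}(V) ∈ τ. V is open in τ_Q iff π^{-1}(V) ∈ τ.
  V = {}: π^{-1}(V) = ∅ ∈ τ ✓.
  V = {[x72=x76]}: π^{-1}(V) = {x72, x76} ∉ τ ✗.
  V = {[x73]}: π^{-1}(V) = {x73} ∉ τ ✗.
  V = {[x72=x76], [x73]}: π^{-1}(V) = {x72, x73, x76} ∉ τ ✗.
  V = {[x74=x75]}: π^{-1}(V) = {x74, x75} ∉ τ ✗.
  V = {[x72=x76], [x74=x75]}: π^{-1}(V) = {x72, x74, x75, x76} ∉ τ ✗.
  V = {[x73], [x74=x75]}: π^{-1}(V) = {x73, x74, x75} ∉ τ ✗.
  V = {[x72=x76], [x73], [x74=x75]}: π^{-1}(V) = {x72, x73, x74, x75, x76} ∈ τ ✓.
Open sets in the quotient: τ_Q = {{}, {[x72=x76], [x73], [x74=x75]}} (2 elements).
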